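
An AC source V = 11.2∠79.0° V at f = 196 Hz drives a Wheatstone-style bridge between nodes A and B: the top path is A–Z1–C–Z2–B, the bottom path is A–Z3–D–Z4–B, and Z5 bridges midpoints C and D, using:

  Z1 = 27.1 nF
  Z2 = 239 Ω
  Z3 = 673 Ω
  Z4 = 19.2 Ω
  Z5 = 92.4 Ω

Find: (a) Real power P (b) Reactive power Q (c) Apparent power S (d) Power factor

Step 1 — Angular frequency: ω = 2π·f = 2π·196 = 1232 rad/s.
Step 2 — Component impedances:
  Z1: Z = 1/(jωC) = -j/(ω·C) = 0 - j2.996e+04 Ω
  Z2: Z = R = 239 Ω
  Z3: Z = R = 673 Ω
  Z4: Z = R = 19.2 Ω
  Z5: Z = R = 92.4 Ω
Step 3 — Bridge requires nodal analysis (the Z5 bridge couples midpoints C and D, so the two paths cannot be reduced to a simple series/parallel combination). Setting node B to ground and injecting 1 A at node A, the 3-node admittance system at A, C, D solves to V_A = Z_AB = 690.8 - j15.33 Ω = 690.9∠-1.3° Ω.
Step 4 — Source phasor: V = 11.2∠79.0° V = 2.137 + j10.99 V.
Step 5 — Current: I = V / Z = 0.002739 + j0.01598 A = 0.01621∠80.3° A.
Step 6 — Complex power: S = V·I* = 0.1815 - j0.004029 VA.
Step 7 — Real power: P = Re(S) = 0.1815 W.
Step 8 — Reactive power: Q = Im(S) = -0.004029 VAR.
Step 9 — Apparent power: |S| = 0.1815 VA.
Step 10 — Power factor: PF = P/|S| = 0.9998 (leading).

(a) P = 0.1815 W  (b) Q = -0.004029 VAR  (c) S = 0.1815 VA  (d) PF = 0.9998 (leading)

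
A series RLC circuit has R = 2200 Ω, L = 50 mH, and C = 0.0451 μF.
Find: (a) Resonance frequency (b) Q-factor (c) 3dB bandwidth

Step 1 — Resonance: ω₀ = 1/√(LC) = 1/√(0.05·4.51e-08) = 2.106e+04 rad/s.
Step 2 — f₀ = ω₀/(2π) = 3352 Hz.
Step 3 — Series Q: Q = ω₀L/R = 2.106e+04·0.05/2200 = 0.4786.
Step 4 — Bandwidth: Δω = ω₀/Q = 4.4e+04 rad/s; BW = Δω/(2π) = 7003 Hz.

(a) f₀ = 3352 Hz  (b) Q = 0.4786  (c) BW = 7003 Hz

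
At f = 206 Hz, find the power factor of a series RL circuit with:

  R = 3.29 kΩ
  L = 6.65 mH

Step 1 — Angular frequency: ω = 2π·f = 2π·206 = 1294 rad/s.
Step 2 — Component impedances:
  R: Z = R = 3290 Ω
  L: Z = jωL = j·1294·0.00665 = 0 + j8.607 Ω
Step 3 — Series combination: Z_total = R + L = 3290 + j8.607 Ω = 3290∠0.1° Ω.
Step 4 — Power factor: PF = cos(φ) = Re(Z)/|Z| = 3290/3290 = 1.
Step 5 — Type: Im(Z) = 8.607 ⇒ lagging (phase φ = 0.1°).

PF = 1 (lagging, φ = 0.1°)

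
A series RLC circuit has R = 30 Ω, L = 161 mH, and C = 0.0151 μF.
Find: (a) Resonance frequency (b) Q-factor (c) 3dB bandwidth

Step 1 — Resonance: ω₀ = 1/√(LC) = 1/√(0.161·1.51e-08) = 2.028e+04 rad/s.
Step 2 — f₀ = ω₀/(2π) = 3228 Hz.
Step 3 — Series Q: Q = ω₀L/R = 2.028e+04·0.161/30 = 108.8.
Step 4 — Bandwidth: Δω = ω₀/Q = 186.3 rad/s; BW = Δω/(2π) = 29.66 Hz.

(a) f₀ = 3228 Hz  (b) Q = 108.8  (c) BW = 29.66 Hz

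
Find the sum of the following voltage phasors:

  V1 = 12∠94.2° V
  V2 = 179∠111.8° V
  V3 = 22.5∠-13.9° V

Step 1 — Convert each phasor to rectangular form:
  V1 = 12·(cos(94.2°) + j·sin(94.2°)) = -0.8789 + j11.97 V
  V2 = 179·(cos(111.8°) + j·sin(111.8°)) = -66.47 + j166.2 V
  V3 = 22.5·(cos(-13.9°) + j·sin(-13.9°)) = 21.84 - j5.405 V
Step 2 — Sum components: V_total = -45.51 + j172.8 V.
Step 3 — Convert to polar: |V_total| = 178.7 V, ∠V_total = 104.8°.

V_total = 178.7∠104.8° V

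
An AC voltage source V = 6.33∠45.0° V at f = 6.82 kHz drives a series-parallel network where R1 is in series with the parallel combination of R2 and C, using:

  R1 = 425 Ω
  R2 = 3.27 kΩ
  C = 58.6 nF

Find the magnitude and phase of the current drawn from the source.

Step 1 — Angular frequency: ω = 2π·f = 2π·6820 = 4.285e+04 rad/s.
Step 2 — Component impedances:
  R1: Z = R = 425 Ω
  R2: Z = R = 3270 Ω
  C: Z = 1/(jωC) = -j/(ω·C) = 0 - j398.2 Ω
Step 3 — Parallel branch: R2 || C = 1/(1/R2 + 1/C) = 47.79 - j392.4 Ω.
Step 4 — Series with R1: Z_total = R1 + (R2 || C) = 472.8 - j392.4 Ω = 614.4∠-39.7° Ω.
Step 5 — Source phasor: V = 6.33∠45.0° V = 4.476 + j4.476 V.
Step 6 — Ohm's law: I = V / Z_total = (4.476 + j4.476) / (472.8 - j392.4) = 0.000953 + j0.01026 A.
Step 7 — Convert to polar: |I| = 0.0103 A, ∠I = 84.7°.

I = 0.0103∠84.7° A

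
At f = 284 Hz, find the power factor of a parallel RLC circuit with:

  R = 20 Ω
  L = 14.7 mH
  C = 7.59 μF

Step 1 — Angular frequency: ω = 2π·f = 2π·284 = 1784 rad/s.
Step 2 — Component impedances:
  R: Z = R = 20 Ω
  L: Z = jωL = j·1784·0.0147 = 0 + j26.23 Ω
  C: Z = 1/(jωC) = -j/(ω·C) = 0 - j73.83 Ω
Step 3 — Parallel combination: 1/Z_total = 1/R + 1/L + 1/C; Z_total = 16.11 + j7.918 Ω = 17.95∠26.2° Ω.
Step 4 — Power factor: PF = cos(φ) = Re(Z)/|Z| = 16.108/17.949 = 0.8974.
Step 5 — Type: Im(Z) = 7.918 ⇒ lagging (phase φ = 26.2°).

PF = 0.8974 (lagging, φ = 26.2°)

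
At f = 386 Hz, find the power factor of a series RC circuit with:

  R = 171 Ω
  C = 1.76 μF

Step 1 — Angular frequency: ω = 2π·f = 2π·386 = 2425 rad/s.
Step 2 — Component impedances:
  R: Z = R = 171 Ω
  C: Z = 1/(jωC) = -j/(ω·C) = 0 - j234.3 Ω
Step 3 — Series combination: Z_total = R + C = 171 - j234.3 Ω = 290∠-53.9° Ω.
Step 4 — Power factor: PF = cos(φ) = Re(Z)/|Z| = 171/290.04 = 0.5896.
Step 5 — Type: Im(Z) = -234.3 ⇒ leading (phase φ = -53.9°).

PF = 0.5896 (leading, φ = -53.9°)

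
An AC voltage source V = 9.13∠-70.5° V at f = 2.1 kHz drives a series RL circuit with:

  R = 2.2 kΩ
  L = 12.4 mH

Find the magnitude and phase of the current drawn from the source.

Step 1 — Angular frequency: ω = 2π·f = 2π·2100 = 1.319e+04 rad/s.
Step 2 — Component impedances:
  R: Z = R = 2200 Ω
  L: Z = jωL = j·1.319e+04·0.0124 = 0 + j163.6 Ω
Step 3 — Series combination: Z_total = R + L = 2200 + j163.6 Ω = 2206∠4.3° Ω.
Step 4 — Source phasor: V = 9.13∠-70.5° V = 3.048 - j8.606 V.
Step 5 — Ohm's law: I = V / Z_total = (3.048 - j8.606) / (2200 + j163.6) = 0.001088 - j0.003993 A.
Step 6 — Convert to polar: |I| = 0.004139 A, ∠I = -74.8°.

I = 0.004139∠-74.8° A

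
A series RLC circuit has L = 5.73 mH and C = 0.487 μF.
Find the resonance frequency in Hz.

Step 1 — Resonance condition Im(Z)=0 gives ω₀ = 1/√(LC).
Step 2 — ω₀ = 1/√(0.00573·4.87e-07) = 1.893e+04 rad/s.
Step 3 — f₀ = ω₀/(2π) = 3013 Hz.

f₀ = 3013 Hz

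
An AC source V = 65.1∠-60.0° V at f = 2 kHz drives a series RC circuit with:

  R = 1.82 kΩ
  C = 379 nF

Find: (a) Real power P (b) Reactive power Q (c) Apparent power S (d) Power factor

Step 1 — Angular frequency: ω = 2π·f = 2π·2000 = 1.257e+04 rad/s.
Step 2 — Component impedances:
  R: Z = R = 1820 Ω
  C: Z = 1/(jωC) = -j/(ω·C) = 0 - j210 Ω
Step 3 — Series combination: Z_total = R + C = 1820 - j210 Ω = 1832∠-6.6° Ω.
Step 4 — Source phasor: V = 65.1∠-60.0° V = 32.55 - j56.38 V.
Step 5 — Current: I = V / Z = 0.02118 - j0.02853 A = 0.03553∠-53.4° A.
Step 6 — Complex power: S = V·I* = 2.298 - j0.2651 VA.
Step 7 — Real power: P = Re(S) = 2.298 W.
Step 8 — Reactive power: Q = Im(S) = -0.2651 VAR.
Step 9 — Apparent power: |S| = 2.313 VA.
Step 10 — Power factor: PF = P/|S| = 0.9934 (leading).

(a) P = 2.298 W  (b) Q = -0.2651 VAR  (c) S = 2.313 VA  (d) PF = 0.9934 (leading)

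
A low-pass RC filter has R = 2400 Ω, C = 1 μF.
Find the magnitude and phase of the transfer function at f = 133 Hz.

Step 1 — Angular frequency: ω = 2π·133 = 835.7 rad/s.
Step 2 — Transfer function: H(jω) = 1/(1 + jωRC).
Step 3 — Denominator: 1 + jωRC = 1 + j·835.7·2400·1e-06 = 1 + j2.006.
Step 4 — H = 0.1991 - j0.3993.
Step 5 — Magnitude: |H| = 0.4462 (-7.0 dB); phase: φ = -63.5°.

|H| = 0.4462 (-7.0 dB), φ = -63.5°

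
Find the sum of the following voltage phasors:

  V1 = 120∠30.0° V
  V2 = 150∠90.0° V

Step 1 — Convert each phasor to rectangular form:
  V1 = 120·(cos(30.0°) + j·sin(30.0°)) = 103.9 + j60 V
  V2 = 150·(cos(90.0°) + j·sin(90.0°)) = 0 + j150 V
Step 2 — Sum components: V_total = 103.9 + j210 V.
Step 3 — Convert to polar: |V_total| = 234.3 V, ∠V_total = 63.7°.

V_total = 234.3∠63.7° V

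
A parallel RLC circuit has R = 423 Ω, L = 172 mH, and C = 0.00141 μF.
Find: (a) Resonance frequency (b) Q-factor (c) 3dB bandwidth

Step 1 — Resonance: ω₀ = 1/√(LC) = 1/√(0.172·1.41e-09) = 6.421e+04 rad/s.
Step 2 — f₀ = ω₀/(2π) = 1.022e+04 Hz.
Step 3 — Parallel Q: Q = R/(ω₀L) = 423/(6.421e+04·0.172) = 0.0383.
Step 4 — Bandwidth: Δω = ω₀/Q = 1.677e+06 rad/s; BW = Δω/(2π) = 2.668e+05 Hz.

(a) f₀ = 1.022e+04 Hz  (b) Q = 0.0383  (c) BW = 2.668e+05 Hz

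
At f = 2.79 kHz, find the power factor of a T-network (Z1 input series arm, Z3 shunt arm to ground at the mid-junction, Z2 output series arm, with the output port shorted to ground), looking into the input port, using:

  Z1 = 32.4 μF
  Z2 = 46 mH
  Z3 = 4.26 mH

Step 1 — Angular frequency: ω = 2π·f = 2π·2790 = 1.753e+04 rad/s.
Step 2 — Component impedances:
  Z1: Z = 1/(jωC) = -j/(ω·C) = 0 - j1.761 Ω
  Z2: Z = jωL = j·1.753e+04·0.046 = 0 + j806.4 Ω
  Z3: Z = jωL = j·1.753e+04·0.00426 = 0 + j74.68 Ω
Step 3 — With the output port shorted to ground, the output series arm Z2 runs from the junction to ground; the shunt arm Z3 also runs from the junction to ground. They appear in parallel: Z3 || Z2 = 0 + j68.35 Ω.
Step 4 — Series with input arm Z1: Z_in = Z1 + (Z3 || Z2) = 0 + j66.59 Ω = 66.59∠90.0° Ω.
Step 5 — Power factor: PF = cos(φ) = Re(Z)/|Z| = 0/66.59 = 0.
Step 6 — Type: Im(Z) = 66.59 ⇒ lagging (phase φ = 90.0°).

PF = 0 (lagging, φ = 90.0°)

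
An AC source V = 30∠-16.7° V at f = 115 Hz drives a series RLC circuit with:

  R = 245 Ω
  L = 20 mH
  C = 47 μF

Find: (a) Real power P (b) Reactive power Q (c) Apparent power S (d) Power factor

Step 1 — Angular frequency: ω = 2π·f = 2π·115 = 722.6 rad/s.
Step 2 — Component impedances:
  R: Z = R = 245 Ω
  L: Z = jωL = j·722.6·0.02 = 0 + j14.45 Ω
  C: Z = 1/(jωC) = -j/(ω·C) = 0 - j29.45 Ω
Step 3 — Series combination: Z_total = R + L + C = 245 - j14.99 Ω = 245.5∠-3.5° Ω.
Step 4 — Source phasor: V = 30∠-16.7° V = 28.73 - j8.621 V.
Step 5 — Current: I = V / Z = 0.119 - j0.0279 A = 0.1222∠-13.2° A.
Step 6 — Complex power: S = V·I* = 3.66 - j0.224 VA.
Step 7 — Real power: P = Re(S) = 3.66 W.
Step 8 — Reactive power: Q = Im(S) = -0.224 VAR.
Step 9 — Apparent power: |S| = 3.667 VA.
Step 10 — Power factor: PF = P/|S| = 0.9981 (leading).

(a) P = 3.66 W  (b) Q = -0.224 VAR  (c) S = 3.667 VA  (d) PF = 0.9981 (leading)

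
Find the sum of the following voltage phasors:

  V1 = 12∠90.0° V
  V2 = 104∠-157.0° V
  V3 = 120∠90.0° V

Step 1 — Convert each phasor to rectangular form:
  V1 = 12·(cos(90.0°) + j·sin(90.0°)) = 0 + j12 V
  V2 = 104·(cos(-157.0°) + j·sin(-157.0°)) = -95.73 - j40.64 V
  V3 = 120·(cos(90.0°) + j·sin(90.0°)) = 0 + j120 V
Step 2 — Sum components: V_total = -95.73 + j91.36 V.
Step 3 — Convert to polar: |V_total| = 132.3 V, ∠V_total = 136.3°.

V_total = 132.3∠136.3° V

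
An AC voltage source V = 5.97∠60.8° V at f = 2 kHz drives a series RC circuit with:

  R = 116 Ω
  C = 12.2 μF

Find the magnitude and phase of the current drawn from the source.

Step 1 — Angular frequency: ω = 2π·f = 2π·2000 = 1.257e+04 rad/s.
Step 2 — Component impedances:
  R: Z = R = 116 Ω
  C: Z = 1/(jωC) = -j/(ω·C) = 0 - j6.523 Ω
Step 3 — Series combination: Z_total = R + C = 116 - j6.523 Ω = 116.2∠-3.2° Ω.
Step 4 — Source phasor: V = 5.97∠60.8° V = 2.913 + j5.211 V.
Step 5 — Ohm's law: I = V / Z_total = (2.913 + j5.211) / (116 - j6.523) = 0.02251 + j0.04619 A.
Step 6 — Convert to polar: |I| = 0.05138 A, ∠I = 64.0°.

I = 0.05138∠64.0° A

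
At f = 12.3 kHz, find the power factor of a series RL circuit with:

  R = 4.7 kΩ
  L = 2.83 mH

Step 1 — Angular frequency: ω = 2π·f = 2π·1.23e+04 = 7.728e+04 rad/s.
Step 2 — Component impedances:
  R: Z = R = 4700 Ω
  L: Z = jωL = j·7.728e+04·0.00283 = 0 + j218.7 Ω
Step 3 — Series combination: Z_total = R + L = 4700 + j218.7 Ω = 4705∠2.7° Ω.
Step 4 — Power factor: PF = cos(φ) = Re(Z)/|Z| = 4700/4705 = 0.9989.
Step 5 — Type: Im(Z) = 218.7 ⇒ lagging (phase φ = 2.7°).

PF = 0.9989 (lagging, φ = 2.7°)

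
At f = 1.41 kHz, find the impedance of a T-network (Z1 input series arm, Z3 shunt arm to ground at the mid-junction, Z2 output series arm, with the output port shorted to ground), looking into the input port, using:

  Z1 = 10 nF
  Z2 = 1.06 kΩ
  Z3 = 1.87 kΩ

Step 1 — Angular frequency: ω = 2π·f = 2π·1410 = 8859 rad/s.
Step 2 — Component impedances:
  Z1: Z = 1/(jωC) = -j/(ω·C) = 0 - j1.129e+04 Ω
  Z2: Z = R = 1060 Ω
  Z3: Z = R = 1870 Ω
Step 3 — With the output port shorted to ground, the output series arm Z2 runs from the junction to ground; the shunt arm Z3 also runs from the junction to ground. They appear in parallel: Z3 || Z2 = 676.5 Ω.
Step 4 — Series with input arm Z1: Z_in = Z1 + (Z3 || Z2) = 676.5 - j1.129e+04 Ω = 1.131e+04∠-86.6° Ω.

Z = 676.5 - j1.129e+04 Ω = 1.131e+04∠-86.6° Ω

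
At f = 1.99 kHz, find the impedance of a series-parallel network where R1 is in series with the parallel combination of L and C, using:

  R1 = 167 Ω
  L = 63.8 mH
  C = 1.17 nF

Step 1 — Angular frequency: ω = 2π·f = 2π·1990 = 1.25e+04 rad/s.
Step 2 — Component impedances:
  R1: Z = R = 167 Ω
  L: Z = jωL = j·1.25e+04·0.0638 = 0 + j797.7 Ω
  C: Z = 1/(jωC) = -j/(ω·C) = 0 - j6.836e+04 Ω
Step 3 — Parallel branch: L || C = 1/(1/L + 1/C) = 0 + j807.1 Ω.
Step 4 — Series with R1: Z_total = R1 + (L || C) = 167 + j807.1 Ω = 824.2∠78.3° Ω.

Z = 167 + j807.1 Ω = 824.2∠78.3° Ω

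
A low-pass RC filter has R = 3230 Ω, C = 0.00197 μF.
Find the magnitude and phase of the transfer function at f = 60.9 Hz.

Step 1 — Angular frequency: ω = 2π·60.9 = 382.6 rad/s.
Step 2 — Transfer function: H(jω) = 1/(1 + jωRC).
Step 3 — Denominator: 1 + jωRC = 1 + j·382.6·3230·1.97e-09 = 1 + j0.002435.
Step 4 — H = 1 - j0.002435.
Step 5 — Magnitude: |H| = 1 (-0.0 dB); phase: φ = -0.1°.

|H| = 1 (-0.0 dB), φ = -0.1°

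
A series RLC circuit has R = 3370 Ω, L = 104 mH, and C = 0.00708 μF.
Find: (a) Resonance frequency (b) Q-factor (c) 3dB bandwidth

Step 1 — Resonance condition Im(Z)=0 gives ω₀ = 1/√(LC).
Step 2 — ω₀ = 1/√(0.104·7.08e-09) = 3.685e+04 rad/s.
Step 3 — f₀ = ω₀/(2π) = 5865 Hz.
Step 4 — Series Q: Q = ω₀L/R = 3.685e+04·0.104/3370 = 1.137.
Step 5 — 3dB bandwidth: Δω = ω₀/Q = 3.24e+04 rad/s; BW = Δω/(2π) = 5157 Hz.

(a) f₀ = 5865 Hz  (b) Q = 1.137  (c) BW = 5157 Hz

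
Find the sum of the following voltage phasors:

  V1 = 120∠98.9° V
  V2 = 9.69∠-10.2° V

Step 1 — Convert each phasor to rectangular form:
  V1 = 120·(cos(98.9°) + j·sin(98.9°)) = -18.57 + j118.6 V
  V2 = 9.69·(cos(-10.2°) + j·sin(-10.2°)) = 9.537 - j1.716 V
Step 2 — Sum components: V_total = -9.028 + j116.8 V.
Step 3 — Convert to polar: |V_total| = 117.2 V, ∠V_total = 94.4°.

V_total = 117.2∠94.4° V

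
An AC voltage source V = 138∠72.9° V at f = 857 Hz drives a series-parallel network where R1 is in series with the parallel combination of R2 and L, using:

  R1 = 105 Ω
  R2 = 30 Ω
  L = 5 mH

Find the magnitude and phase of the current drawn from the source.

Step 1 — Angular frequency: ω = 2π·f = 2π·857 = 5385 rad/s.
Step 2 — Component impedances:
  R1: Z = R = 105 Ω
  R2: Z = R = 30 Ω
  L: Z = jωL = j·5385·0.005 = 0 + j26.92 Ω
Step 3 — Parallel branch: R2 || L = 1/(1/R2 + 1/L) = 13.38 + j14.91 Ω.
Step 4 — Series with R1: Z_total = R1 + (R2 || L) = 118.4 + j14.91 Ω = 119.3∠7.2° Ω.
Step 5 — Source phasor: V = 138∠72.9° V = 40.58 + j131.9 V.
Step 6 — Ohm's law: I = V / Z_total = (40.58 + j131.9) / (118.4 + j14.91) = 0.4756 + j1.054 A.
Step 7 — Convert to polar: |I| = 1.157 A, ∠I = 65.7°.

I = 1.157∠65.7° A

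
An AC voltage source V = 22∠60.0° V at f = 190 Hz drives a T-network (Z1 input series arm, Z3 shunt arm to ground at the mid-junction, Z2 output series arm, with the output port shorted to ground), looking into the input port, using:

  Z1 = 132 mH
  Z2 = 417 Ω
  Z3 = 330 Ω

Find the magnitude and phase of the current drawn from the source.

Step 1 — Angular frequency: ω = 2π·f = 2π·190 = 1194 rad/s.
Step 2 — Component impedances:
  Z1: Z = jωL = j·1194·0.132 = 0 + j157.6 Ω
  Z2: Z = R = 417 Ω
  Z3: Z = R = 330 Ω
Step 3 — With the output port shorted to ground, the output series arm Z2 runs from the junction to ground; the shunt arm Z3 also runs from the junction to ground. They appear in parallel: Z3 || Z2 = 184.2 Ω.
Step 4 — Series with input arm Z1: Z_in = Z1 + (Z3 || Z2) = 184.2 + j157.6 Ω = 242.4∠40.5° Ω.
Step 5 — Source phasor: V = 22∠60.0° V = 11 + j19.05 V.
Step 6 — Ohm's law: I = V / Z_total = (11 + j19.05) / (184.2 + j157.6) = 0.08557 + j0.03023 A.
Step 7 — Convert to polar: |I| = 0.09075 A, ∠I = 19.5°.

I = 0.09075∠19.5° A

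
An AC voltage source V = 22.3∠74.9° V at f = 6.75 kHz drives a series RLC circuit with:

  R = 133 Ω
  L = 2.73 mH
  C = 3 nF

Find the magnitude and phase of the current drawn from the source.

Step 1 — Angular frequency: ω = 2π·f = 2π·6750 = 4.241e+04 rad/s.
Step 2 — Component impedances:
  R: Z = R = 133 Ω
  L: Z = jωL = j·4.241e+04·0.00273 = 0 + j115.8 Ω
  C: Z = 1/(jωC) = -j/(ω·C) = 0 - j7860 Ω
Step 3 — Series combination: Z_total = R + L + C = 133 - j7744 Ω = 7745∠-89.0° Ω.
Step 4 — Source phasor: V = 22.3∠74.9° V = 5.809 + j21.53 V.
Step 5 — Ohm's law: I = V / Z_total = (5.809 + j21.53) / (133 - j7744) = -0.002767 + j0.0007977 A.
Step 6 — Convert to polar: |I| = 0.002879 A, ∠I = 163.9°.

I = 0.002879∠163.9° A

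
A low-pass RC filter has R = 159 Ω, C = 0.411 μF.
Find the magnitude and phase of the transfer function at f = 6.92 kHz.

Step 1 — Angular frequency: ω = 2π·6920 = 4.348e+04 rad/s.
Step 2 — Transfer function: H(jω) = 1/(1 + jωRC).
Step 3 — Denominator: 1 + jωRC = 1 + j·4.348e+04·159·4.11e-07 = 1 + j2.841.
Step 4 — H = 0.1102 - j0.3132.
Step 5 — Magnitude: |H| = 0.332 (-9.6 dB); phase: φ = -70.6°.

|H| = 0.332 (-9.6 dB), φ = -70.6°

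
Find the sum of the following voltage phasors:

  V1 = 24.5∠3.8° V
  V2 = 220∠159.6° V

Step 1 — Convert each phasor to rectangular form:
  V1 = 24.5·(cos(3.8°) + j·sin(3.8°)) = 24.45 + j1.624 V
  V2 = 220·(cos(159.6°) + j·sin(159.6°)) = -206.2 + j76.69 V
Step 2 — Sum components: V_total = -181.8 + j78.31 V.
Step 3 — Convert to polar: |V_total| = 197.9 V, ∠V_total = 156.7°.

V_total = 197.9∠156.7° V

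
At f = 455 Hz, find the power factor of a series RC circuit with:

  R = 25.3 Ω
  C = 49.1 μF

Step 1 — Angular frequency: ω = 2π·f = 2π·455 = 2859 rad/s.
Step 2 — Component impedances:
  R: Z = R = 25.3 Ω
  C: Z = 1/(jωC) = -j/(ω·C) = 0 - j7.124 Ω
Step 3 — Series combination: Z_total = R + C = 25.3 - j7.124 Ω = 26.28∠-15.7° Ω.
Step 4 — Power factor: PF = cos(φ) = Re(Z)/|Z| = 25.3/26.284 = 0.9626.
Step 5 — Type: Im(Z) = -7.124 ⇒ leading (phase φ = -15.7°).

PF = 0.9626 (leading, φ = -15.7°)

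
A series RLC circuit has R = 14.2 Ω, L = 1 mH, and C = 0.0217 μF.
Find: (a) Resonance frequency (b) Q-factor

Step 1 — Resonance condition Im(Z)=0 gives ω₀ = 1/√(LC).
Step 2 — ω₀ = 1/√(0.001·2.17e-08) = 2.147e+05 rad/s.
Step 3 — f₀ = ω₀/(2π) = 3.417e+04 Hz.
Step 4 — Series Q: Q = ω₀L/R = 2.147e+05·0.001/14.2 = 15.12.

(a) f₀ = 3.417e+04 Hz  (b) Q = 15.12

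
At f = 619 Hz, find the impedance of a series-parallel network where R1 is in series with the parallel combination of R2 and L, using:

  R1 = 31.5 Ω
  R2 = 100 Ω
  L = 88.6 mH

Step 1 — Angular frequency: ω = 2π·f = 2π·619 = 3889 rad/s.
Step 2 — Component impedances:
  R1: Z = R = 31.5 Ω
  R2: Z = R = 100 Ω
  L: Z = jωL = j·3889·0.0886 = 0 + j344.6 Ω
Step 3 — Parallel branch: R2 || L = 1/(1/R2 + 1/L) = 92.23 + j26.77 Ω.
Step 4 — Series with R1: Z_total = R1 + (R2 || L) = 123.7 + j26.77 Ω = 126.6∠12.2° Ω.

Z = 123.7 + j26.77 Ω = 126.6∠12.2° Ω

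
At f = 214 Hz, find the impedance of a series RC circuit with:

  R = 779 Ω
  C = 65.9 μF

Step 1 — Angular frequency: ω = 2π·f = 2π·214 = 1345 rad/s.
Step 2 — Component impedances:
  R: Z = R = 779 Ω
  C: Z = 1/(jωC) = -j/(ω·C) = 0 - j11.29 Ω
Step 3 — Series combination: Z_total = R + C = 779 - j11.29 Ω = 779.1∠-0.8° Ω.

Z = 779 - j11.29 Ω = 779.1∠-0.8° Ω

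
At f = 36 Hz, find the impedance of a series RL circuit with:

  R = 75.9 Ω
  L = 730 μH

Step 1 — Angular frequency: ω = 2π·f = 2π·36 = 226.2 rad/s.
Step 2 — Component impedances:
  R: Z = R = 75.9 Ω
  L: Z = jωL = j·226.2·0.00073 = 0 + j0.1651 Ω
Step 3 — Series combination: Z_total = R + L = 75.9 + j0.1651 Ω = 75.9∠0.1° Ω.

Z = 75.9 + j0.1651 Ω = 75.9∠0.1° Ω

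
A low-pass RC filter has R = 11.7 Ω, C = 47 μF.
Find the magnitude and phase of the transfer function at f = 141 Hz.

Step 1 — Angular frequency: ω = 2π·141 = 885.9 rad/s.
Step 2 — Transfer function: H(jω) = 1/(1 + jωRC).
Step 3 — Denominator: 1 + jωRC = 1 + j·885.9·11.7·4.7e-05 = 1 + j0.4872.
Step 4 — H = 0.8082 - j0.3937.
Step 5 — Magnitude: |H| = 0.899 (-0.9 dB); phase: φ = -26.0°.

|H| = 0.899 (-0.9 dB), φ = -26.0°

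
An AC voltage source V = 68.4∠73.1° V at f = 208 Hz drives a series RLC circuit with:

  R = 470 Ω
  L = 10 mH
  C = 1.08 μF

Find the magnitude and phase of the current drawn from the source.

Step 1 — Angular frequency: ω = 2π·f = 2π·208 = 1307 rad/s.
Step 2 — Component impedances:
  R: Z = R = 470 Ω
  L: Z = jωL = j·1307·0.01 = 0 + j13.07 Ω
  C: Z = 1/(jωC) = -j/(ω·C) = 0 - j708.5 Ω
Step 3 — Series combination: Z_total = R + L + C = 470 - j695.4 Ω = 839.4∠-55.9° Ω.
Step 4 — Source phasor: V = 68.4∠73.1° V = 19.88 + j65.45 V.
Step 5 — Ohm's law: I = V / Z_total = (19.88 + j65.45) / (470 - j695.4) = -0.05134 + j0.06329 A.
Step 6 — Convert to polar: |I| = 0.08149 A, ∠I = 129.0°.

I = 0.08149∠129.0° A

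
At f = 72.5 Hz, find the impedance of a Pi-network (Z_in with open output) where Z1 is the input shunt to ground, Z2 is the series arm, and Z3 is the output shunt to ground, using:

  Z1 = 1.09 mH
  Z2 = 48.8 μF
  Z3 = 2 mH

Step 1 — Angular frequency: ω = 2π·f = 2π·72.5 = 455.5 rad/s.
Step 2 — Component impedances:
  Z1: Z = jωL = j·455.5·0.00109 = 0 + j0.4965 Ω
  Z2: Z = 1/(jωC) = -j/(ω·C) = 0 - j44.98 Ω
  Z3: Z = jωL = j·455.5·0.002 = 0 + j0.9111 Ω
Step 3 — With open output, the series arm Z2 and the output shunt Z3 appear in series to ground: Z2 + Z3 = 0 - j44.07 Ω.
Step 4 — Parallel with input shunt Z1: Z_in = Z1 || (Z2 + Z3) = 0 + j0.5022 Ω = 0.5022∠90.0° Ω.

Z = 0 + j0.5022 Ω = 0.5022∠90.0° Ω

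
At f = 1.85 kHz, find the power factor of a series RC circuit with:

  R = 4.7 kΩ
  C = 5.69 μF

Step 1 — Angular frequency: ω = 2π·f = 2π·1850 = 1.162e+04 rad/s.
Step 2 — Component impedances:
  R: Z = R = 4700 Ω
  C: Z = 1/(jωC) = -j/(ω·C) = 0 - j15.12 Ω
Step 3 — Series combination: Z_total = R + C = 4700 - j15.12 Ω = 4700∠-0.2° Ω.
Step 4 — Power factor: PF = cos(φ) = Re(Z)/|Z| = 4700/4700 = 1.
Step 5 — Type: Im(Z) = -15.12 ⇒ leading (phase φ = -0.2°).

PF = 1 (leading, φ = -0.2°)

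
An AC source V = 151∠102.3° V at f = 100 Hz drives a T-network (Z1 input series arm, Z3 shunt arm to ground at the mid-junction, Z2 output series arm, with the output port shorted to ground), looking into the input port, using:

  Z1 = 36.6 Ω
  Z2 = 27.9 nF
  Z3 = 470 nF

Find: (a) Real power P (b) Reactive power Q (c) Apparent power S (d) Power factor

Step 1 — Angular frequency: ω = 2π·f = 2π·100 = 628.3 rad/s.
Step 2 — Component impedances:
  Z1: Z = R = 36.6 Ω
  Z2: Z = 1/(jωC) = -j/(ω·C) = 0 - j5.704e+04 Ω
  Z3: Z = 1/(jωC) = -j/(ω·C) = 0 - j3386 Ω
Step 3 — With the output port shorted to ground, the output series arm Z2 runs from the junction to ground; the shunt arm Z3 also runs from the junction to ground. They appear in parallel: Z3 || Z2 = 0 - j3197 Ω.
Step 4 — Series with input arm Z1: Z_in = Z1 + (Z3 || Z2) = 36.6 - j3197 Ω = 3197∠-89.3° Ω.
Step 5 — Source phasor: V = 151∠102.3° V = -32.17 + j147.5 V.
Step 6 — Current: I = V / Z = -0.04626 - j0.009534 A = 0.04724∠-168.4° A.
Step 7 — Complex power: S = V·I* = 0.08166 - j7.132 VA.
Step 8 — Real power: P = Re(S) = 0.08166 W.
Step 9 — Reactive power: Q = Im(S) = -7.132 VAR.
Step 10 — Apparent power: |S| = 7.133 VA.
Step 11 — Power factor: PF = P/|S| = 0.01145 (leading).

(a) P = 0.08166 W  (b) Q = -7.132 VAR  (c) S = 7.133 VA  (d) PF = 0.01145 (leading)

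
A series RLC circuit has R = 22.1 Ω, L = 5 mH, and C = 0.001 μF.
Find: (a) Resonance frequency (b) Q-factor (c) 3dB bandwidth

Step 1 — Resonance: ω₀ = 1/√(LC) = 1/√(0.005·1e-09) = 4.472e+05 rad/s.
Step 2 — f₀ = ω₀/(2π) = 7.118e+04 Hz.
Step 3 — Series Q: Q = ω₀L/R = 4.472e+05·0.005/22.1 = 101.2.
Step 4 — Bandwidth: Δω = ω₀/Q = 4420 rad/s; BW = Δω/(2π) = 703.5 Hz.

(a) f₀ = 7.118e+04 Hz  (b) Q = 101.2  (c) BW = 703.5 Hz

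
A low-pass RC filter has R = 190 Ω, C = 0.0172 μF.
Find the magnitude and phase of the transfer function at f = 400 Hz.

Step 1 — Angular frequency: ω = 2π·400 = 2513 rad/s.
Step 2 — Transfer function: H(jω) = 1/(1 + jωRC).
Step 3 — Denominator: 1 + jωRC = 1 + j·2513·190·1.72e-08 = 1 + j0.008213.
Step 4 — H = 0.9999 - j0.008213.
Step 5 — Magnitude: |H| = 1 (-0.0 dB); phase: φ = -0.5°.

|H| = 1 (-0.0 dB), φ = -0.5°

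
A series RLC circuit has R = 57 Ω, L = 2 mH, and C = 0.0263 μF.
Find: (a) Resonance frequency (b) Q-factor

Step 1 — Resonance condition Im(Z)=0 gives ω₀ = 1/√(LC).
Step 2 — ω₀ = 1/√(0.002·2.63e-08) = 1.379e+05 rad/s.
Step 3 — f₀ = ω₀/(2π) = 2.194e+04 Hz.
Step 4 — Series Q: Q = ω₀L/R = 1.379e+05·0.002/57 = 4.838.

(a) f₀ = 2.194e+04 Hz  (b) Q = 4.838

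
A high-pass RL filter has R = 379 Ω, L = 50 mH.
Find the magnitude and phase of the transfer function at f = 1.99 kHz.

Step 1 — Angular frequency: ω = 2π·1990 = 1.25e+04 rad/s.
Step 2 — Transfer function: H(jω) = jωL/(R + jωL).
Step 3 — Numerator jωL = j·625.2; denominator R + jωL = 379 + j625.2.
Step 4 — H = 0.7313 + j0.4433.
Step 5 — Magnitude: |H| = 0.8551 (-1.4 dB); phase: φ = 31.2°.

|H| = 0.8551 (-1.4 dB), φ = 31.2°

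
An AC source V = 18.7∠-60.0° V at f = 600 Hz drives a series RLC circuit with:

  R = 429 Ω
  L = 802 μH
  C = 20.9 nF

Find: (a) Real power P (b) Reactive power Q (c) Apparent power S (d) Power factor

Step 1 — Angular frequency: ω = 2π·f = 2π·600 = 3770 rad/s.
Step 2 — Component impedances:
  R: Z = R = 429 Ω
  L: Z = jωL = j·3770·0.000802 = 0 + j3.023 Ω
  C: Z = 1/(jωC) = -j/(ω·C) = 0 - j1.269e+04 Ω
Step 3 — Series combination: Z_total = R + L + C = 429 - j1.269e+04 Ω = 1.27e+04∠-88.1° Ω.
Step 4 — Source phasor: V = 18.7∠-60.0° V = 9.35 - j16.19 V.
Step 5 — Current: I = V / Z = 0.0013 + j0.0006929 A = 0.001473∠28.1° A.
Step 6 — Complex power: S = V·I* = 0.0009307 - j0.02753 VA.
Step 7 — Real power: P = Re(S) = 0.0009307 W.
Step 8 — Reactive power: Q = Im(S) = -0.02753 VAR.
Step 9 — Apparent power: |S| = 0.02754 VA.
Step 10 — Power factor: PF = P/|S| = 0.03379 (leading).

(a) P = 0.0009307 W  (b) Q = -0.02753 VAR  (c) S = 0.02754 VA  (d) PF = 0.03379 (leading)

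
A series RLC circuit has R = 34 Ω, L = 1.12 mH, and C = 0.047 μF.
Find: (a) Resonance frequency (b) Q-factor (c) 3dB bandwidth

Step 1 — Resonance: ω₀ = 1/√(LC) = 1/√(0.00112·4.7e-08) = 1.378e+05 rad/s.
Step 2 — f₀ = ω₀/(2π) = 2.194e+04 Hz.
Step 3 — Series Q: Q = ω₀L/R = 1.378e+05·0.00112/34 = 4.54.
Step 4 — Bandwidth: Δω = ω₀/Q = 3.036e+04 rad/s; BW = Δω/(2π) = 4831 Hz.

(a) f₀ = 2.194e+04 Hz  (b) Q = 4.54  (c) BW = 4831 Hz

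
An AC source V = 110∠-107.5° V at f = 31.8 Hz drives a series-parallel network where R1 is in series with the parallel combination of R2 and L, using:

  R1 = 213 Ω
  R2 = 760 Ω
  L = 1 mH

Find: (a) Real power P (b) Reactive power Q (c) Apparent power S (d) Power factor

Step 1 — Angular frequency: ω = 2π·f = 2π·31.8 = 199.8 rad/s.
Step 2 — Component impedances:
  R1: Z = R = 213 Ω
  R2: Z = R = 760 Ω
  L: Z = jωL = j·199.8·0.001 = 0 + j0.1998 Ω
Step 3 — Parallel branch: R2 || L = 1/(1/R2 + 1/L) = 5.253e-05 + j0.1998 Ω.
Step 4 — Series with R1: Z_total = R1 + (R2 || L) = 213 + j0.1998 Ω = 213∠0.1° Ω.
Step 5 — Source phasor: V = 110∠-107.5° V = -33.08 - j104.9 V.
Step 6 — Current: I = V / Z = -0.1558 - j0.4924 A = 0.5164∠-107.6° A.
Step 7 — Complex power: S = V·I* = 56.81 + j0.05329 VA.
Step 8 — Real power: P = Re(S) = 56.81 W.
Step 9 — Reactive power: Q = Im(S) = 0.05329 VAR.
Step 10 — Apparent power: |S| = 56.81 VA.
Step 11 — Power factor: PF = P/|S| = 1 (lagging).

(a) P = 56.81 W  (b) Q = 0.05329 VAR  (c) S = 56.81 VA  (d) PF = 1 (lagging)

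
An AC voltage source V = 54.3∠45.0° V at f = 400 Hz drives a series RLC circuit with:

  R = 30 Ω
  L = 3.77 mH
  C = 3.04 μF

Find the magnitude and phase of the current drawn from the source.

Step 1 — Angular frequency: ω = 2π·f = 2π·400 = 2513 rad/s.
Step 2 — Component impedances:
  R: Z = R = 30 Ω
  L: Z = jωL = j·2513·0.00377 = 0 + j9.475 Ω
  C: Z = 1/(jωC) = -j/(ω·C) = 0 - j130.9 Ω
Step 3 — Series combination: Z_total = R + L + C = 30 - j121.4 Ω = 125.1∠-76.1° Ω.
Step 4 — Source phasor: V = 54.3∠45.0° V = 38.4 + j38.4 V.
Step 5 — Ohm's law: I = V / Z_total = (38.4 + j38.4) / (30 - j121.4) = -0.2244 + j0.3717 A.
Step 6 — Convert to polar: |I| = 0.4342 A, ∠I = 121.1°.

I = 0.4342∠121.1° A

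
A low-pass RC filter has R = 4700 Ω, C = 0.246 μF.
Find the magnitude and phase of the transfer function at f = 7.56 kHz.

Step 1 — Angular frequency: ω = 2π·7560 = 4.75e+04 rad/s.
Step 2 — Transfer function: H(jω) = 1/(1 + jωRC).
Step 3 — Denominator: 1 + jωRC = 1 + j·4.75e+04·4700·2.46e-07 = 1 + j54.92.
Step 4 — H = 0.0003314 - j0.0182.
Step 5 — Magnitude: |H| = 0.01821 (-34.8 dB); phase: φ = -89.0°.

|H| = 0.01821 (-34.8 dB), φ = -89.0°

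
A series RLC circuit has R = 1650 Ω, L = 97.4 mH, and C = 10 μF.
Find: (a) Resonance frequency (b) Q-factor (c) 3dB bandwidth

Step 1 — Resonance condition Im(Z)=0 gives ω₀ = 1/√(LC).
Step 2 — ω₀ = 1/√(0.0974·1e-05) = 1013 rad/s.
Step 3 — f₀ = ω₀/(2π) = 161.3 Hz.
Step 4 — Series Q: Q = ω₀L/R = 1013·0.0974/1650 = 0.05981.
Step 5 — 3dB bandwidth: Δω = ω₀/Q = 1.694e+04 rad/s; BW = Δω/(2π) = 2696 Hz.

(a) f₀ = 161.3 Hz  (b) Q = 0.05981  (c) BW = 2696 Hz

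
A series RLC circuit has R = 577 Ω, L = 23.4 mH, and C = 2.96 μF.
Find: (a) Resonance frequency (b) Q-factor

Step 1 — Resonance condition Im(Z)=0 gives ω₀ = 1/√(LC).
Step 2 — ω₀ = 1/√(0.0234·2.96e-06) = 3800 rad/s.
Step 3 — f₀ = ω₀/(2π) = 604.7 Hz.
Step 4 — Series Q: Q = ω₀L/R = 3800·0.0234/577 = 0.1541.

(a) f₀ = 604.7 Hz  (b) Q = 0.1541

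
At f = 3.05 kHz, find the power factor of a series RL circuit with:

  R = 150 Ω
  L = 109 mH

Step 1 — Angular frequency: ω = 2π·f = 2π·3050 = 1.916e+04 rad/s.
Step 2 — Component impedances:
  R: Z = R = 150 Ω
  L: Z = jωL = j·1.916e+04·0.109 = 0 + j2089 Ω
Step 3 — Series combination: Z_total = R + L = 150 + j2089 Ω = 2094∠85.9° Ω.
Step 4 — Power factor: PF = cos(φ) = Re(Z)/|Z| = 150/2094 = 0.07163.
Step 5 — Type: Im(Z) = 2089 ⇒ lagging (phase φ = 85.9°).

PF = 0.07163 (lagging, φ = 85.9°)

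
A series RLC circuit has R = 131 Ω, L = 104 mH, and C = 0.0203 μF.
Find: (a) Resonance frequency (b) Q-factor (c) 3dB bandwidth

Step 1 — Resonance: ω₀ = 1/√(LC) = 1/√(0.104·2.03e-08) = 2.176e+04 rad/s.
Step 2 — f₀ = ω₀/(2π) = 3464 Hz.
Step 3 — Series Q: Q = ω₀L/R = 2.176e+04·0.104/131 = 17.28.
Step 4 — Bandwidth: Δω = ω₀/Q = 1260 rad/s; BW = Δω/(2π) = 200.5 Hz.

(a) f₀ = 3464 Hz  (b) Q = 17.28  (c) BW = 200.5 Hz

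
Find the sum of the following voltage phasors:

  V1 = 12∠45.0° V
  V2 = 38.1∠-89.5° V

Step 1 — Convert each phasor to rectangular form:
  V1 = 12·(cos(45.0°) + j·sin(45.0°)) = 8.485 + j8.485 V
  V2 = 38.1·(cos(-89.5°) + j·sin(-89.5°)) = 0.3325 - j38.1 V
Step 2 — Sum components: V_total = 8.818 - j29.61 V.
Step 3 — Convert to polar: |V_total| = 30.9 V, ∠V_total = -73.4°.

V_total = 30.9∠-73.4° V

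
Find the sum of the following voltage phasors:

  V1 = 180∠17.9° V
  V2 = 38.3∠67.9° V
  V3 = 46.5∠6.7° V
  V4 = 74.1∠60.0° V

Step 1 — Convert each phasor to rectangular form:
  V1 = 180·(cos(17.9°) + j·sin(17.9°)) = 171.3 + j55.32 V
  V2 = 38.3·(cos(67.9°) + j·sin(67.9°)) = 14.41 + j35.49 V
  V3 = 46.5·(cos(6.7°) + j·sin(6.7°)) = 46.18 + j5.425 V
  V4 = 74.1·(cos(60.0°) + j·sin(60.0°)) = 37.05 + j64.17 V
Step 2 — Sum components: V_total = 268.9 + j160.4 V.
Step 3 — Convert to polar: |V_total| = 313.1 V, ∠V_total = 30.8°.

V_total = 313.1∠30.8° V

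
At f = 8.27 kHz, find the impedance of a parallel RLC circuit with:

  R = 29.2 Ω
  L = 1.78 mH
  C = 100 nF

Step 1 — Angular frequency: ω = 2π·f = 2π·8270 = 5.196e+04 rad/s.
Step 2 — Component impedances:
  R: Z = R = 29.2 Ω
  L: Z = jωL = j·5.196e+04·0.00178 = 0 + j92.49 Ω
  C: Z = 1/(jωC) = -j/(ω·C) = 0 - j192.4 Ω
Step 3 — Parallel combination: 1/Z_total = 1/R + 1/L + 1/C; Z_total = 28.44 + j4.663 Ω = 28.82∠9.3° Ω.

Z = 28.44 + j4.663 Ω = 28.82∠9.3° Ω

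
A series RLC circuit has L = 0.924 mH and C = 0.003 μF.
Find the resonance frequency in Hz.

Step 1 — Resonance condition Im(Z)=0 gives ω₀ = 1/√(LC).
Step 2 — ω₀ = 1/√(0.000924·3e-09) = 6.006e+05 rad/s.
Step 3 — f₀ = ω₀/(2π) = 9.559e+04 Hz.

f₀ = 9.559e+04 Hz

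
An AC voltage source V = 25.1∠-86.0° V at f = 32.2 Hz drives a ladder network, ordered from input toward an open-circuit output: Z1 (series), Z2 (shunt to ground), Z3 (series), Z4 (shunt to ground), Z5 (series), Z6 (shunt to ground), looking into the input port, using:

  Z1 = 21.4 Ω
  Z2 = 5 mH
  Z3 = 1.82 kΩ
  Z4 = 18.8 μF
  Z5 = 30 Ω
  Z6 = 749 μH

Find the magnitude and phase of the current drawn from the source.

Step 1 — Angular frequency: ω = 2π·f = 2π·32.2 = 202.3 rad/s.
Step 2 — Component impedances:
  Z1: Z = R = 21.4 Ω
  Z2: Z = jωL = j·202.3·0.005 = 0 + j1.012 Ω
  Z3: Z = R = 1820 Ω
  Z4: Z = 1/(jωC) = -j/(ω·C) = 0 - j262.9 Ω
  Z5: Z = R = 30 Ω
  Z6: Z = jωL = j·202.3·0.000749 = 0 + j0.1515 Ω
Step 3 — Ladder network (open output): work backward from the far end, alternating series and parallel combinations. Z_in = 21.4 + j1.012 Ω = 21.42∠2.7° Ω.
Step 4 — Source phasor: V = 25.1∠-86.0° V = 1.751 - j25.04 V.
Step 5 — Ohm's law: I = V / Z_total = (1.751 - j25.04) / (21.4 + j1.012) = 0.02645 - j1.171 A.
Step 6 — Convert to polar: |I| = 1.172 A, ∠I = -88.7°.

I = 1.172∠-88.7° A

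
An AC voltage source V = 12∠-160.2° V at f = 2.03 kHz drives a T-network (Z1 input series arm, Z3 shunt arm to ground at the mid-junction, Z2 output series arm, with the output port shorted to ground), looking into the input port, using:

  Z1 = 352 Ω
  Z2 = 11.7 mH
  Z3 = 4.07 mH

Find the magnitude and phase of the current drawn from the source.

Step 1 — Angular frequency: ω = 2π·f = 2π·2030 = 1.275e+04 rad/s.
Step 2 — Component impedances:
  Z1: Z = R = 352 Ω
  Z2: Z = jωL = j·1.275e+04·0.0117 = 0 + j149.2 Ω
  Z3: Z = jωL = j·1.275e+04·0.00407 = 0 + j51.91 Ω
Step 3 — With the output port shorted to ground, the output series arm Z2 runs from the junction to ground; the shunt arm Z3 also runs from the junction to ground. They appear in parallel: Z3 || Z2 = 0 + j38.51 Ω.
Step 4 — Series with input arm Z1: Z_in = Z1 + (Z3 || Z2) = 352 + j38.51 Ω = 354.1∠6.2° Ω.
Step 5 — Source phasor: V = 12∠-160.2° V = -11.29 - j4.065 V.
Step 6 — Ohm's law: I = V / Z_total = (-11.29 - j4.065) / (352 + j38.51) = -0.03294 - j0.007943 A.
Step 7 — Convert to polar: |I| = 0.03389 A, ∠I = -166.4°.

I = 0.03389∠-166.4° A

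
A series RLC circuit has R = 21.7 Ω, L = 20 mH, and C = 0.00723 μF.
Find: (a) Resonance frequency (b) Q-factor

Step 1 — Resonance condition Im(Z)=0 gives ω₀ = 1/√(LC).
Step 2 — ω₀ = 1/√(0.02·7.23e-09) = 8.316e+04 rad/s.
Step 3 — f₀ = ω₀/(2π) = 1.324e+04 Hz.
Step 4 — Series Q: Q = ω₀L/R = 8.316e+04·0.02/21.7 = 76.65.

(a) f₀ = 1.324e+04 Hz  (b) Q = 76.65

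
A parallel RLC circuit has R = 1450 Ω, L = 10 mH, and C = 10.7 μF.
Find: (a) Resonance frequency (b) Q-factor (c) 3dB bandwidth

Step 1 — Resonance: ω₀ = 1/√(LC) = 1/√(0.01·1.07e-05) = 3057 rad/s.
Step 2 — f₀ = ω₀/(2π) = 486.6 Hz.
Step 3 — Parallel Q: Q = R/(ω₀L) = 1450/(3057·0.01) = 47.43.
Step 4 — Bandwidth: Δω = ω₀/Q = 64.45 rad/s; BW = Δω/(2π) = 10.26 Hz.

(a) f₀ = 486.6 Hz  (b) Q = 47.43  (c) BW = 10.26 Hz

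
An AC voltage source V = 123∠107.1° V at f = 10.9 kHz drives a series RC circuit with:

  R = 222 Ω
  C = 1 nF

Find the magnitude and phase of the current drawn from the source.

Step 1 — Angular frequency: ω = 2π·f = 2π·1.09e+04 = 6.849e+04 rad/s.
Step 2 — Component impedances:
  R: Z = R = 222 Ω
  C: Z = 1/(jωC) = -j/(ω·C) = 0 - j1.46e+04 Ω
Step 3 — Series combination: Z_total = R + C = 222 - j1.46e+04 Ω = 1.46e+04∠-89.1° Ω.
Step 4 — Source phasor: V = 123∠107.1° V = -36.17 + j117.6 V.
Step 5 — Ohm's law: I = V / Z_total = (-36.17 + j117.6) / (222 - j1.46e+04) = -0.008087 - j0.002354 A.
Step 6 — Convert to polar: |I| = 0.008423 A, ∠I = -163.8°.

I = 0.008423∠-163.8° A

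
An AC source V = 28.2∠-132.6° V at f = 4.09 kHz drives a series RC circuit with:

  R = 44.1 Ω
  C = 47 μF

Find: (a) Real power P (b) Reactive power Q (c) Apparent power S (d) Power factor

Step 1 — Angular frequency: ω = 2π·f = 2π·4090 = 2.57e+04 rad/s.
Step 2 — Component impedances:
  R: Z = R = 44.1 Ω
  C: Z = 1/(jωC) = -j/(ω·C) = 0 - j0.8279 Ω
Step 3 — Series combination: Z_total = R + C = 44.1 - j0.8279 Ω = 44.11∠-1.1° Ω.
Step 4 — Source phasor: V = 28.2∠-132.6° V = -19.09 - j20.76 V.
Step 5 — Current: I = V / Z = -0.4238 - j0.4787 A = 0.6393∠-131.5° A.
Step 6 — Complex power: S = V·I* = 18.03 - j0.3384 VA.
Step 7 — Real power: P = Re(S) = 18.03 W.
Step 8 — Reactive power: Q = Im(S) = -0.3384 VAR.
Step 9 — Apparent power: |S| = 18.03 VA.
Step 10 — Power factor: PF = P/|S| = 0.9998 (leading).

(a) P = 18.03 W  (b) Q = -0.3384 VAR  (c) S = 18.03 VA  (d) PF = 0.9998 (leading)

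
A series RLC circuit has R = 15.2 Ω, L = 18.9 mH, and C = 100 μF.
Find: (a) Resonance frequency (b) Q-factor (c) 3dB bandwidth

Step 1 — Resonance: ω₀ = 1/√(LC) = 1/√(0.0189·0.0001) = 727.4 rad/s.
Step 2 — f₀ = ω₀/(2π) = 115.8 Hz.
Step 3 — Series Q: Q = ω₀L/R = 727.4·0.0189/15.2 = 0.9045.
Step 4 — Bandwidth: Δω = ω₀/Q = 804.2 rad/s; BW = Δω/(2π) = 128 Hz.

(a) f₀ = 115.8 Hz  (b) Q = 0.9045  (c) BW = 128 Hz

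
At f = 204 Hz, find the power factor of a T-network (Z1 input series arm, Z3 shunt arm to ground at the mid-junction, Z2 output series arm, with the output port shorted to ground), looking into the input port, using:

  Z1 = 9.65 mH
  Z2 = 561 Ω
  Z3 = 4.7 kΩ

Step 1 — Angular frequency: ω = 2π·f = 2π·204 = 1282 rad/s.
Step 2 — Component impedances:
  Z1: Z = jωL = j·1282·0.00965 = 0 + j12.37 Ω
  Z2: Z = R = 561 Ω
  Z3: Z = R = 4700 Ω
Step 3 — With the output port shorted to ground, the output series arm Z2 runs from the junction to ground; the shunt arm Z3 also runs from the junction to ground. They appear in parallel: Z3 || Z2 = 501.2 Ω.
Step 4 — Series with input arm Z1: Z_in = Z1 + (Z3 || Z2) = 501.2 + j12.37 Ω = 501.3∠1.4° Ω.
Step 5 — Power factor: PF = cos(φ) = Re(Z)/|Z| = 501.18/501.33 = 0.9997.
Step 6 — Type: Im(Z) = 12.37 ⇒ lagging (phase φ = 1.4°).

PF = 0.9997 (lagging, φ = 1.4°)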